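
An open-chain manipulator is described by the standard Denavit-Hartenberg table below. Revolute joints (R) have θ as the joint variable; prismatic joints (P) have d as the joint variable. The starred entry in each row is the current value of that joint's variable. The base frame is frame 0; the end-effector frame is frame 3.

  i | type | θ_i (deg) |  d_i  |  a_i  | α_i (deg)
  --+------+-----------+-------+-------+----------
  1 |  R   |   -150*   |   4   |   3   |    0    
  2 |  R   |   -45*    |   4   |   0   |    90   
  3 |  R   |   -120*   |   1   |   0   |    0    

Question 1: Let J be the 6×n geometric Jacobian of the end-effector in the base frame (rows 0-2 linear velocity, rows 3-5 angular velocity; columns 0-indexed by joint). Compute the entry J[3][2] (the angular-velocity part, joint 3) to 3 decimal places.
axis z_2 = (0.2588,0.9659,0.0000); lever o_n−o_2 = (0.2588,0.9659,0.0000)
cross product → J_v[:, 2] = (-0.0000,0.0000,0.0000)
J_ω[:, 2] = z_2
entry J[3][2] = 0.2588

0.259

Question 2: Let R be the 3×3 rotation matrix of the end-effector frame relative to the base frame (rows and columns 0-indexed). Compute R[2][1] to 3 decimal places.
End-effector y-axis (col 1 of R) = (-0.8365,0.2241,-0.5000)
R[2][1] = -0.5000

-0.500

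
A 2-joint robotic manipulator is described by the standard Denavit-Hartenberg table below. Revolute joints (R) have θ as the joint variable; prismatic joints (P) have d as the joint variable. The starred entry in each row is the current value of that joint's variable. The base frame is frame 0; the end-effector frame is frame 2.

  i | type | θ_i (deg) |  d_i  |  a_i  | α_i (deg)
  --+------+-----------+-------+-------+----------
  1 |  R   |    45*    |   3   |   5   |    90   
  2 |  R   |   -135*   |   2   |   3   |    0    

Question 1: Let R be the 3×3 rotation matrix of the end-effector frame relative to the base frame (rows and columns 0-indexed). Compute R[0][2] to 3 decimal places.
0.707

End-effector z-axis (col 2 of R) = (0.7071,-0.7071,0.0000)
R[0][2] = 0.7071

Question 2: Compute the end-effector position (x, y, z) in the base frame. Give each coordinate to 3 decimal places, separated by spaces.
after link 1: o_1 = (3.5355, 3.5355, 3.0000)
after link 2: o_2 = (3.4497, 0.6213, 0.8787)

3.450 0.621 0.879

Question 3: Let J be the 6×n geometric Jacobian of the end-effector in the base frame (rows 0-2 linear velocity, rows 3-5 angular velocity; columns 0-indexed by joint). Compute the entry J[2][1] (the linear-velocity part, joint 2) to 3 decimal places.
axis z_1 = (0.7071,-0.7071,0.0000); lever o_n−o_1 = (-0.0858,-2.9142,-2.1213)
cross product → J_v[:, 1] = (1.5000,1.5000,-2.1213)
J_ω[:, 1] = z_1
entry J[2][1] = -2.1213

-2.121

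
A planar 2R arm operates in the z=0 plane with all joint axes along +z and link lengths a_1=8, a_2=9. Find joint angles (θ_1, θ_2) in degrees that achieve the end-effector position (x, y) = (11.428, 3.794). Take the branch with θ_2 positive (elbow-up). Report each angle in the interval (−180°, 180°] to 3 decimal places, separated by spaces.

-30.002 90.003

cos θ_2 = (144.9936−8²−9²)/(2·8·9) = -0.0000; θ_2 = 90.0025° (elbow-up)
β = atan2(3.7940,11.4280) = 18.3657°; ψ = atan2(9.0000,7.9996) = 48.3679°
θ_1 = β − ψ = -30.0021°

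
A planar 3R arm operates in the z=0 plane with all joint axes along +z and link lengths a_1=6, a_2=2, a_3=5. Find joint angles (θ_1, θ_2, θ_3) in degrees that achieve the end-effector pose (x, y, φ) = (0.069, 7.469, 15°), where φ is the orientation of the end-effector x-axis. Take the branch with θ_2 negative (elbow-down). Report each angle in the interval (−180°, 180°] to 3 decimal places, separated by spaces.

134.991 -29.960 -90.031

wrist centre = target − a_3·(cos φ, sin φ) = (-4.7606, 6.1749)
cos θ_2 = (60.7930−6²−2²)/(2·6·2) = 0.8664; θ_2 = -29.9597° (elbow-down)
β = atan2(6.1749,-4.7606) = 127.6309°; ψ = atan2(-0.9988,7.7328) = -7.3597°
θ_1 = β − ψ = 134.9907°
θ_3 = φ − θ_1 − θ_2 = -90.0309° (wrapped to (-180°,180°])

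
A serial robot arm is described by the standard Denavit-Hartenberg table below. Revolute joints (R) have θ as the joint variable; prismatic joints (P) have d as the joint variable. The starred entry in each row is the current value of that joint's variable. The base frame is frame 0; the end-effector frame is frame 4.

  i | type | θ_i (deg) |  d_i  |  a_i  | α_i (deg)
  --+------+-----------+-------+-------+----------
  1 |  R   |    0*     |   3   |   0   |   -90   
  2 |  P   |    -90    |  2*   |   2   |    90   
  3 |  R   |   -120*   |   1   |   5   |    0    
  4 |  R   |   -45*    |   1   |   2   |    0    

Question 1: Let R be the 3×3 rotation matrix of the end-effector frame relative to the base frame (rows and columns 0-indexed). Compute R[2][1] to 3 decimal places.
End-effector y-axis (col 1 of R) = (-0.0000,-0.9659,0.2588)
R[2][1] = 0.2588

0.259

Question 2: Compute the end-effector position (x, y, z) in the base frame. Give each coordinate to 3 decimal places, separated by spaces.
-2.000 -2.848 0.568

after link 1: o_1 = (0.0000, 0.0000, 3.0000)
after link 2: o_2 = (0.0000, 2.0000, 5.0000)
after link 3: o_3 = (-1.0000, -2.3301, 2.5000)
after link 4: o_4 = (-2.0000, -2.8478, 0.5681)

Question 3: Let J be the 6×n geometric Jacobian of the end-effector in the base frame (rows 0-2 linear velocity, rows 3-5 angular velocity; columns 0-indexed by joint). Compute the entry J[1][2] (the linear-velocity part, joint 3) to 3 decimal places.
axis z_2 = (-1.0000,0.0000,0.0000); lever o_n−o_2 = (-2.0000,-4.8478,-4.4319)
cross product → J_v[:, 2] = (0.0000,-4.4319,4.8478)
J_ω[:, 2] = z_2
entry J[1][2] = -4.4319

-4.432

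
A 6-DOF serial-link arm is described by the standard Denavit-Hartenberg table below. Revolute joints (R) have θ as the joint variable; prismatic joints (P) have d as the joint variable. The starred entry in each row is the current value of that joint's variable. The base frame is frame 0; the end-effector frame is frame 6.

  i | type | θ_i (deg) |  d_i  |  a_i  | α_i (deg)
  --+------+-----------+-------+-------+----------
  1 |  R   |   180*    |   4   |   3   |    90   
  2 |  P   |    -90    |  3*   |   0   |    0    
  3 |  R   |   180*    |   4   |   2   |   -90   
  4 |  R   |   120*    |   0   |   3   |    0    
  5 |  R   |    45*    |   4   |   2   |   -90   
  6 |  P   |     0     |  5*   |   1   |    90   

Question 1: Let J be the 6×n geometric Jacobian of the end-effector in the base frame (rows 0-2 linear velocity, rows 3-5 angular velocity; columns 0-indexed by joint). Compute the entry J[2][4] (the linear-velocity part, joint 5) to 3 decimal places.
4.053

axis z_4 = (1.0000,-0.0000,0.0000); lever o_n−o_4 = (4.0000,4.0532,-4.1919)
cross product → J_v[:, 4] = (0.0000,4.1919,4.0532)
J_ω[:, 4] = z_4
entry J[2][4] = 4.0532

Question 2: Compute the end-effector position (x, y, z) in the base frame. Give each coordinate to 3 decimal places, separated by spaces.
1.000 8.455 0.308

after link 1: o_1 = (-3.0000, 0.0000, 4.0000)
after link 2: o_2 = (-3.0000, 3.0000, 4.0000)
after link 3: o_3 = (-3.0000, 7.0000, 6.0000)
after link 4: o_4 = (-3.0000, 4.4019, 4.5000)
after link 5: o_5 = (1.0000, 3.8843, 2.5681)
after link 6: o_6 = (1.0000, 8.4551, 0.3081)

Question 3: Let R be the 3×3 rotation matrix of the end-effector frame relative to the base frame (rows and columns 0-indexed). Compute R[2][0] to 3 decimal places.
End-effector x-axis (col 0 of R) = (0.0000,-0.2588,-0.9659)
R[2][0] = -0.9659

-0.966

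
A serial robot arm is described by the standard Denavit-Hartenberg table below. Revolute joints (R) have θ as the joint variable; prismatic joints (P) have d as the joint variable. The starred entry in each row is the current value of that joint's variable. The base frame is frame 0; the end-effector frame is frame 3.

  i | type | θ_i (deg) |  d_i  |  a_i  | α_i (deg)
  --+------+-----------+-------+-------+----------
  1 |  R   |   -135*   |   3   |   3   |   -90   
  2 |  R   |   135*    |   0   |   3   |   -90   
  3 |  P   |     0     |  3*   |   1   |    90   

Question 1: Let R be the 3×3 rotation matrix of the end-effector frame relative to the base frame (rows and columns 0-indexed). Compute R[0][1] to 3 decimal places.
End-effector y-axis (col 1 of R) = (0.5000,0.5000,0.7071)
R[0][1] = 0.5000

0.500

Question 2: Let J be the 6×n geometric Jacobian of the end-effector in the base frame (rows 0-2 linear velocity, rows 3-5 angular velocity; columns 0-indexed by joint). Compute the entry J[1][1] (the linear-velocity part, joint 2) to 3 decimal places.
0.500

axis z_1 = (0.7071,-0.7071,0.0000); lever o_n−o_1 = (3.5000,3.5000,-0.7071)
cross product → J_v[:, 1] = (0.5000,0.5000,4.9497)
J_ω[:, 1] = z_1
entry J[1][1] = 0.5000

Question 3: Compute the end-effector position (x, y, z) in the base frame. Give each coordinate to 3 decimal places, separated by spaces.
after link 1: o_1 = (-2.1213, -2.1213, 3.0000)
after link 2: o_2 = (-0.6213, -0.6213, 0.8787)
after link 3: o_3 = (1.3787, 1.3787, 2.2929)

1.379 1.379 2.293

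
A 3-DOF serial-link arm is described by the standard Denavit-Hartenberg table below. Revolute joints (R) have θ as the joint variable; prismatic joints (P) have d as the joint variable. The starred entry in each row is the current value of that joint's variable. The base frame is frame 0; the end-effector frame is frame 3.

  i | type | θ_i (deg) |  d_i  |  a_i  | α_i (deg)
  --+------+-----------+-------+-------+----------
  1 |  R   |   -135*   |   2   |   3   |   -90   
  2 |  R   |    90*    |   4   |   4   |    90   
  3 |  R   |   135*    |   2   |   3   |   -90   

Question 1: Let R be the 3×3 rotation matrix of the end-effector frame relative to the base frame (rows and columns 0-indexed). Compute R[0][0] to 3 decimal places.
0.500

End-effector x-axis (col 0 of R) = (0.5000,-0.5000,0.7071)
R[0][0] = 0.5000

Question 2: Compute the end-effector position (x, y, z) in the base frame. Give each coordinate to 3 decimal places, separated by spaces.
0.793 -7.864 0.121

after link 1: o_1 = (-2.1213, -2.1213, 2.0000)
after link 2: o_2 = (0.7071, -4.9497, -2.0000)
after link 3: o_3 = (0.7929, -7.8640, 0.1213)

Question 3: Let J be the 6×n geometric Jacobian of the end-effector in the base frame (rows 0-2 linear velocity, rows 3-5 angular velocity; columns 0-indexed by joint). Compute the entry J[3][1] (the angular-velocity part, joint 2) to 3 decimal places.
axis z_1 = (0.7071,-0.7071,0.0000); lever o_n−o_1 = (2.9142,-5.7426,-1.8787)
cross product → J_v[:, 1] = (1.3284,1.3284,-2.0000)
J_ω[:, 1] = z_1
entry J[3][1] = 0.7071

0.707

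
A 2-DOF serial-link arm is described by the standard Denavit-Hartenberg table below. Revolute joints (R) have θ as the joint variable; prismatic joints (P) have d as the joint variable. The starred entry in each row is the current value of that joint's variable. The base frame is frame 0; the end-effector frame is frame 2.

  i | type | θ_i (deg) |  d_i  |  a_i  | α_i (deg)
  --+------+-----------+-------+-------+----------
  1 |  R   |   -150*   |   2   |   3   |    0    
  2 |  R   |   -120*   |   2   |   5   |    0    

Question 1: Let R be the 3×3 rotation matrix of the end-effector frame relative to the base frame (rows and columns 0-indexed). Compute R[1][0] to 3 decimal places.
End-effector x-axis (col 0 of R) = (-0.0000,1.0000,0.0000)
R[1][0] = 1.0000

1.000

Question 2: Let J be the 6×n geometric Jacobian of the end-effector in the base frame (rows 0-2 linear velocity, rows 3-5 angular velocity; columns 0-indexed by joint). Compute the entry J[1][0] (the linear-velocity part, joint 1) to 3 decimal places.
-2.598

axis z_0 = ẑ; lever o_n−o_0 = (-2.5981,3.5000,4.0000)
cross product → J_v[:, 0] = (-3.5000,-2.5981,0.0000)
J_ω[:, 0] = z_0
entry J[1][0] = -2.5981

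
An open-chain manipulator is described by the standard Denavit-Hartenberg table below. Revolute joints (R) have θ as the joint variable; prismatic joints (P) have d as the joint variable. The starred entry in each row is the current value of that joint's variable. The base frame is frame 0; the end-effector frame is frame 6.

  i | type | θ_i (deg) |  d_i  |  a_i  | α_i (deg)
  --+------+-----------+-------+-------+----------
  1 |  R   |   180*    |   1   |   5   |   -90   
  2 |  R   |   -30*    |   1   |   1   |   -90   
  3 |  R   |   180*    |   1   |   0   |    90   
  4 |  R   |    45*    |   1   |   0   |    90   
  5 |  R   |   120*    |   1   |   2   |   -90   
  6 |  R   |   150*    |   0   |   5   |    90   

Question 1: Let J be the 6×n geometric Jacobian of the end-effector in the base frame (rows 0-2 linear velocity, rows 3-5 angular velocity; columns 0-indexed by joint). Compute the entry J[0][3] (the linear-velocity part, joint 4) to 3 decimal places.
-1.514

axis z_3 = (-0.0000,1.0000,-0.0000); lever o_n−o_3 = (-1.1473,-1.0179,-1.5136)
cross product → J_v[:, 3] = (-1.5136,0.0000,1.1473)
J_ω[:, 3] = z_3
entry J[0][3] = -1.5136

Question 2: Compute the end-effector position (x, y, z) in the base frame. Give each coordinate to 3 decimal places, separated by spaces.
after link 1: o_1 = (-5.0000, 0.0000, 1.0000)
after link 2: o_2 = (-5.8660, -1.0000, 1.5000)
after link 3: o_3 = (-6.3660, -1.0000, 0.6340)
after link 4: o_4 = (-6.3660, 0.0000, 0.6340)
after link 5: o_5 = (-5.6589, 1.7321, 1.8587)
after link 6: o_6 = (-7.5134, -2.0179, -0.8796)

-7.513 -2.018 -0.880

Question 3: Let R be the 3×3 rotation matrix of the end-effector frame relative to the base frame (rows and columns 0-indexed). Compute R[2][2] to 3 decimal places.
End-effector z-axis (col 2 of R) = (-0.9012,0.4330,0.0173)
R[2][2] = 0.0173

0.017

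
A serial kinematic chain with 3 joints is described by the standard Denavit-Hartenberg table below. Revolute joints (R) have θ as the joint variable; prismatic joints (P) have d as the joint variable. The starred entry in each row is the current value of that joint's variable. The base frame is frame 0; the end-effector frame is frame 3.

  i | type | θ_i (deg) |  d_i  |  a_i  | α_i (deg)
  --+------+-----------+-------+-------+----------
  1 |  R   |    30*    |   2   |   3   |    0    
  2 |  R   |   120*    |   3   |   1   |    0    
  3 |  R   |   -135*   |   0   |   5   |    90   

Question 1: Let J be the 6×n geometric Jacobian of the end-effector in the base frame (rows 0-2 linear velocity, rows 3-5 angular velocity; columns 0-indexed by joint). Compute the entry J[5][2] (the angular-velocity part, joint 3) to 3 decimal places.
1.000

axis z_2 = (0.0000,0.0000,1.0000); lever o_n−o_2 = (4.8296,1.2941,0.0000)
cross product → J_v[:, 2] = (-1.2941,4.8296,0.0000)
J_ω[:, 2] = z_2
entry J[5][2] = 1.0000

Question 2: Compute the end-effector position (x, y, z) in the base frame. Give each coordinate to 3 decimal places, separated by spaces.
6.562 3.294 5.000

after link 1: o_1 = (2.5981, 1.5000, 2.0000)
after link 2: o_2 = (1.7321, 2.0000, 5.0000)
after link 3: o_3 = (6.5617, 3.2941, 5.0000)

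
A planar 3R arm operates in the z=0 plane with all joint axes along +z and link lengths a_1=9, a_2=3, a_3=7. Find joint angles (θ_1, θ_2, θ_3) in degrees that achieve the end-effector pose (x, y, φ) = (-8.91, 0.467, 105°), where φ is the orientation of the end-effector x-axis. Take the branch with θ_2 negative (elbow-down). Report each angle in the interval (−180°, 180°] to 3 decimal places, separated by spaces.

-120.000 -89.994 -45.006

wrist centre = target − a_3·(cos φ, sin φ) = (-7.0983, -6.2945)
cos θ_2 = (90.0059−9²−3²)/(2·9·3) = 0.0001; θ_2 = -89.9938° (elbow-down)
β = atan2(-6.2945,-7.0983) = -138.4346°; ψ = atan2(-3.0000,9.0003) = -18.4343°
θ_1 = β − ψ = -120.0002°
θ_3 = φ − θ_1 − θ_2 = -45.0060° (wrapped to (-180°,180°])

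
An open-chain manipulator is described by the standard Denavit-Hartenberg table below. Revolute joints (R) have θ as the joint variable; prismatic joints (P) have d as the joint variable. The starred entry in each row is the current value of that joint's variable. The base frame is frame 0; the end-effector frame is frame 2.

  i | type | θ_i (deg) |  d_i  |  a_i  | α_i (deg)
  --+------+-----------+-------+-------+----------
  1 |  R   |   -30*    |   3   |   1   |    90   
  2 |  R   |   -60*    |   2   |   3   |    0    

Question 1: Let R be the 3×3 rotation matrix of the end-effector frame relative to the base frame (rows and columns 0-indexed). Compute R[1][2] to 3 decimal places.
-0.866

End-effector z-axis (col 2 of R) = (-0.5000,-0.8660,0.0000)
R[1][2] = -0.8660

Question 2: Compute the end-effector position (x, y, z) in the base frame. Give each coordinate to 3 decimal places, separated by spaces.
1.165 -2.982 0.402

after link 1: o_1 = (0.8660, -0.5000, 3.0000)
after link 2: o_2 = (1.1651, -2.9821, 0.4019)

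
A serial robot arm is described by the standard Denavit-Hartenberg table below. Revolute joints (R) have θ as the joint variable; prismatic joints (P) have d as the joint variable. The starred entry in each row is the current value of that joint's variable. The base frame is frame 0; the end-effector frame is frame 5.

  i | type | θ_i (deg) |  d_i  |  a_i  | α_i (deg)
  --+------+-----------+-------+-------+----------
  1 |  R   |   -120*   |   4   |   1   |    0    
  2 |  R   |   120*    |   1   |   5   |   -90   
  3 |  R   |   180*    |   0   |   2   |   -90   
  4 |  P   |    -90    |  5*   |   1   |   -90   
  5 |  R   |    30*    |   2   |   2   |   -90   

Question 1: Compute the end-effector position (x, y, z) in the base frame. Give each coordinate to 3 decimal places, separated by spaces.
after link 1: o_1 = (-0.5000, -0.8660, 4.0000)
after link 2: o_2 = (4.5000, -0.8660, 5.0000)
after link 3: o_3 = (2.5000, -0.8660, 5.0000)
after link 4: o_4 = (2.5000, 0.1340, 10.0000)
after link 5: o_5 = (0.5000, 1.8660, 9.0000)

0.500 1.866 9.000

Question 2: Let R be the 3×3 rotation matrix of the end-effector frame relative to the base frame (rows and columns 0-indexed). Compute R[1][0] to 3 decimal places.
0.866

End-effector x-axis (col 0 of R) = (-0.0000,0.8660,-0.5000)
R[1][0] = 0.8660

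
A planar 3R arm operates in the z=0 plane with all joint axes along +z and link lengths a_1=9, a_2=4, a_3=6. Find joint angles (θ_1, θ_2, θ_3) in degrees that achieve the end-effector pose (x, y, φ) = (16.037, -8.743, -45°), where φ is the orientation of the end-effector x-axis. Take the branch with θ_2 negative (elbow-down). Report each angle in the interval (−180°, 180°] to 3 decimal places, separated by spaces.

wrist centre = target − a_3·(cos φ, sin φ) = (11.7944, -4.5004)
cos θ_2 = (159.3601−9²−4²)/(2·9·4) = 0.8661; θ_2 = -29.9899° (elbow-down)
β = atan2(-4.5004,11.7944) = -20.8853°; ψ = atan2(-1.9994,12.4645) = -9.1130°
θ_1 = β − ψ = -11.7723°
θ_3 = φ − θ_1 − θ_2 = -3.2378° (wrapped to (-180°,180°])

-11.772 -29.990 -3.238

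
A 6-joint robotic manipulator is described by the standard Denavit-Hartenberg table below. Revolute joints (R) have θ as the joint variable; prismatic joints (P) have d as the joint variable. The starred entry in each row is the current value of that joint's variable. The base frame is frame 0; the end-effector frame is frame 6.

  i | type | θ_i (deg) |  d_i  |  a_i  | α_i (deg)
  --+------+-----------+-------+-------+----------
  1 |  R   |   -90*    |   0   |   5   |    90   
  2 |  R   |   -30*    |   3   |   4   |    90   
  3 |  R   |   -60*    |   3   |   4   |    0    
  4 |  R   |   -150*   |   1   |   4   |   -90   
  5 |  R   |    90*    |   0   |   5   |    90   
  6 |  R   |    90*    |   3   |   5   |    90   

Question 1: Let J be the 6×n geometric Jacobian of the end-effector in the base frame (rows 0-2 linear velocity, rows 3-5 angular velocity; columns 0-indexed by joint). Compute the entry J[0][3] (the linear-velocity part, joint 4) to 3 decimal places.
axis z_3 = (-0.0000,0.5000,-0.8660); lever o_n−o_3 = (0.8301,5.4151,7.7452)
cross product → J_v[:, 3] = (8.5622,-0.7189,-0.4151)
J_ω[:, 3] = z_3
entry J[0][3] = 8.5622

8.562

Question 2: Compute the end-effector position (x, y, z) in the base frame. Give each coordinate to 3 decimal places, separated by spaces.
after link 1: o_1 = (0.0000, -5.0000, 0.0000)
after link 2: o_2 = (-3.0000, -8.4641, -2.0000)
after link 3: o_3 = (0.4641, -8.6962, -5.5981)
after link 4: o_4 = (-1.5359, -5.1962, -4.7321)
after link 5: o_5 = (-1.5359, -7.6962, -0.4019)
after link 6: o_6 = (1.2942, -3.2811, 2.1471)

1.294 -3.281 2.147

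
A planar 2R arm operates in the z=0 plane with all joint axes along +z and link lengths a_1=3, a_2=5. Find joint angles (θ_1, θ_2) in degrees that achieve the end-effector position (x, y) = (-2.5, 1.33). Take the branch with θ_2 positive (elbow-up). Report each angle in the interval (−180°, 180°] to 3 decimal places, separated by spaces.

33.970 150.001

cos θ_2 = (8.0189−3²−5²)/(2·3·5) = -0.8660; θ_2 = 150.0013° (elbow-up)
β = atan2(1.3300,-2.5000) = 151.9870°; ψ = atan2(2.4999,-1.3302) = 118.0172°
θ_1 = β − ψ = 33.9698°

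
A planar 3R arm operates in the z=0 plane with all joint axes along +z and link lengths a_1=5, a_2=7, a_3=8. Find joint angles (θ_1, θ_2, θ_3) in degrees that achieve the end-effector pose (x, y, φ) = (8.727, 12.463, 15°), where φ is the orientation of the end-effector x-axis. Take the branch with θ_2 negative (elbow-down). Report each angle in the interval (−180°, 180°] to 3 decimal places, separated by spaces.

wrist centre = target − a_3·(cos φ, sin φ) = (0.9996, 10.3924)
cos θ_2 = (109.0022−5²−7²)/(2·5·7) = 0.5000; θ_2 = -59.9980° (elbow-down)
β = atan2(10.3924,0.9996) = 84.5059°; ψ = atan2(-6.0621,8.5002) = -35.4951°
θ_1 = β − ψ = 120.0011°
θ_3 = φ − θ_1 − θ_2 = -45.0031° (wrapped to (-180°,180°])

120.001 -59.998 -45.003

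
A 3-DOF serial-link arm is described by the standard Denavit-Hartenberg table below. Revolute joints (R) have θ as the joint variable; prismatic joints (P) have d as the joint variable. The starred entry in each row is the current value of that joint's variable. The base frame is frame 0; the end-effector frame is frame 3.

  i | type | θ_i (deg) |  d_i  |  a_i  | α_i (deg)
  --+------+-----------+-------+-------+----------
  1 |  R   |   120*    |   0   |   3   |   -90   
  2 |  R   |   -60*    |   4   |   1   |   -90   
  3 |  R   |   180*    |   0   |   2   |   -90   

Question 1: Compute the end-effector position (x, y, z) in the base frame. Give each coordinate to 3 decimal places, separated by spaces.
-4.714 0.165 -0.866

after link 1: o_1 = (-1.5000, 2.5981, 0.0000)
after link 2: o_2 = (-5.2141, 1.0311, 0.8660)
after link 3: o_3 = (-4.7141, 0.1651, -0.8660)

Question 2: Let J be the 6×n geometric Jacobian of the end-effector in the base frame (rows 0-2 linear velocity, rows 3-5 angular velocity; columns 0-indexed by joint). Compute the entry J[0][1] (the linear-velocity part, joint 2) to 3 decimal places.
axis z_1 = (-0.8660,-0.5000,0.0000); lever o_n−o_1 = (-3.2141,-2.4330,-0.8660)
cross product → J_v[:, 1] = (0.4330,-0.7500,0.5000)
J_ω[:, 1] = z_1
entry J[0][1] = 0.4330

0.433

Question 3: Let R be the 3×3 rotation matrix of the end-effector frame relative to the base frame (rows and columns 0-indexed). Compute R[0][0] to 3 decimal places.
End-effector x-axis (col 0 of R) = (0.2500,-0.4330,-0.8660)
R[0][0] = 0.2500

0.250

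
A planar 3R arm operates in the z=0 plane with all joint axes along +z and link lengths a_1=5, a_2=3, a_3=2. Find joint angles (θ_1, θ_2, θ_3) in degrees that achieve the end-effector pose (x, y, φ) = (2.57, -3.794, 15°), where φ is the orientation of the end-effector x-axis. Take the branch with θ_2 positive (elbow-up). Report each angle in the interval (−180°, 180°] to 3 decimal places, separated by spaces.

-118.168 120.006 13.163

wrist centre = target − a_3·(cos φ, sin φ) = (0.6381, -4.3116)
cos θ_2 = (18.9975−5²−3²)/(2·5·3) = -0.5001; θ_2 = 120.0056° (elbow-up)
β = atan2(-4.3116,0.6381) = -81.5810°; ψ = atan2(2.5979,3.4997) = 36.5872°
θ_1 = β − ψ = -118.1682°
θ_3 = φ − θ_1 − θ_2 = 13.1626° (wrapped to (-180°,180°])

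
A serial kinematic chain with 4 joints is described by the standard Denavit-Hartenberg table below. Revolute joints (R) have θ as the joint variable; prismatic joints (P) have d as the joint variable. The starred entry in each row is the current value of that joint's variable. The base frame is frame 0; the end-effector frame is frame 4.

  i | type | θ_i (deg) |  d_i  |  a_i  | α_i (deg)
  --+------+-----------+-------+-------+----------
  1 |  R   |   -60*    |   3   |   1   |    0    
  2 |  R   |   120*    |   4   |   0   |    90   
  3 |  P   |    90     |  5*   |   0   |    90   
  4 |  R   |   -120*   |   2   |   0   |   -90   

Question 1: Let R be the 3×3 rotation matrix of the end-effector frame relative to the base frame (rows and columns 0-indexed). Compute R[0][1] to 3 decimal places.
-0.500

End-effector y-axis (col 1 of R) = (-0.5000,-0.8660,0.0000)
R[0][1] = -0.5000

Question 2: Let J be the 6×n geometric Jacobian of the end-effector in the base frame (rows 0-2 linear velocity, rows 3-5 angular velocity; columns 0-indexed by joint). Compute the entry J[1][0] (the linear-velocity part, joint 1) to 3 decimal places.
5.830

axis z_0 = ẑ; lever o_n−o_0 = (5.8301,-1.6340,7.0000)
cross product → J_v[:, 0] = (1.6340,5.8301,-0.0000)
J_ω[:, 0] = z_0
entry J[1][0] = 5.8301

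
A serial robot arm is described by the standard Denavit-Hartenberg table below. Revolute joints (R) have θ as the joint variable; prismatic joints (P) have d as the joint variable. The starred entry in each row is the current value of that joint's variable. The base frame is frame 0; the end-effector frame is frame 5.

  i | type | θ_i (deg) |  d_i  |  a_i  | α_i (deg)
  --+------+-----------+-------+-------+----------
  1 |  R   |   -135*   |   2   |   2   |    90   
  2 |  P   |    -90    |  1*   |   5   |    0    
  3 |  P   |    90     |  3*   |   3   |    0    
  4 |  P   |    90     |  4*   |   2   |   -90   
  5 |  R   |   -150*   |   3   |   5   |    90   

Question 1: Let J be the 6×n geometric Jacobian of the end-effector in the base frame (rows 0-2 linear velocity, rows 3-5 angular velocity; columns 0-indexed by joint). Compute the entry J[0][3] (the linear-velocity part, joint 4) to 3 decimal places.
-0.707

prismatic axis z_3 = (-0.7071,0.7071,0.0000)
J_v[:, 3] = z_3; J_ω[:, 3] = (0,0,0)
entry J[0][3] = -0.7071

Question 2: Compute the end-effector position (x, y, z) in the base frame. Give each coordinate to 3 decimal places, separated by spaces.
after link 1: o_1 = (-1.4142, -1.4142, 2.0000)
after link 2: o_2 = (-2.1213, -0.7071, -3.0000)
after link 3: o_3 = (-6.3640, -0.7071, -3.0000)
after link 4: o_4 = (-9.1924, 2.1213, -1.0000)
after link 5: o_5 = (-8.8388, 6.0104, -5.3301)

-8.839 6.010 -5.330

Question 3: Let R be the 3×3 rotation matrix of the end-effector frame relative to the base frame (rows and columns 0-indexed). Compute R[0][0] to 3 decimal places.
End-effector x-axis (col 0 of R) = (-0.3536,0.3536,-0.8660)
R[0][0] = -0.3536

-0.354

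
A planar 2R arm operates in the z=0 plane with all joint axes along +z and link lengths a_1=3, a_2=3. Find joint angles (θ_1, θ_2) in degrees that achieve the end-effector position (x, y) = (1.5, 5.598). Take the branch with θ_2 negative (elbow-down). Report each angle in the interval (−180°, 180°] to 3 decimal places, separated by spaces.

cos θ_2 = (33.5876−3²−3²)/(2·3·3) = 0.8660; θ_2 = -30.0054° (elbow-down)
β = atan2(5.5980,1.5000) = 74.9998°; ψ = atan2(-1.5002,5.5979) = -15.0027°
θ_1 = β − ψ = 90.0025°

90.003 -30.005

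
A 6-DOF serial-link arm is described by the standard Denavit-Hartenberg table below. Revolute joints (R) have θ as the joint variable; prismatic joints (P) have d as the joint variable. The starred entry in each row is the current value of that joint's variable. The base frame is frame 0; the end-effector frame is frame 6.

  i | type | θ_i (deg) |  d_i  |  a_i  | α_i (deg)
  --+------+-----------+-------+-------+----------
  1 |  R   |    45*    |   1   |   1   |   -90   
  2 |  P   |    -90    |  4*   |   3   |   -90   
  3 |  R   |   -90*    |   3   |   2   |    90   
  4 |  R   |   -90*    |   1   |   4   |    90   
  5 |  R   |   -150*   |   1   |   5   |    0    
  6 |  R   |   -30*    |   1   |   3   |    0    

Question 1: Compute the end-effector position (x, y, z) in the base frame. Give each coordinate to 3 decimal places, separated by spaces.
2.355 8.012 5.500

after link 1: o_1 = (0.7071, 0.7071, 1.0000)
after link 2: o_2 = (-2.1213, 3.5355, 4.0000)
after link 3: o_3 = (-1.4142, 7.0711, 4.0000)
after link 4: o_4 = (-4.2426, 4.2426, 3.0000)
after link 5: o_5 = (-0.4737, 6.5974, 5.5000)
after link 6: o_6 = (2.3548, 8.0116, 5.5000)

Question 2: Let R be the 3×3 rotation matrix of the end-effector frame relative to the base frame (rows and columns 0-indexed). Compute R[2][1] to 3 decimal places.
End-effector y-axis (col 1 of R) = (0.0000,-0.0000,1.0000)
R[2][1] = 1.0000

1.000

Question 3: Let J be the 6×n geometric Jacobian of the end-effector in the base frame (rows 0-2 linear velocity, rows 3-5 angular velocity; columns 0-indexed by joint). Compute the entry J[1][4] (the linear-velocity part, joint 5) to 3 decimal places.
-1.768

axis z_4 = (0.7071,-0.7071,-0.0000); lever o_n−o_4 = (6.5974,3.7690,2.5000)
cross product → J_v[:, 4] = (-1.7678,-1.7678,7.3301)
J_ω[:, 4] = z_4
entry J[1][4] = -1.7678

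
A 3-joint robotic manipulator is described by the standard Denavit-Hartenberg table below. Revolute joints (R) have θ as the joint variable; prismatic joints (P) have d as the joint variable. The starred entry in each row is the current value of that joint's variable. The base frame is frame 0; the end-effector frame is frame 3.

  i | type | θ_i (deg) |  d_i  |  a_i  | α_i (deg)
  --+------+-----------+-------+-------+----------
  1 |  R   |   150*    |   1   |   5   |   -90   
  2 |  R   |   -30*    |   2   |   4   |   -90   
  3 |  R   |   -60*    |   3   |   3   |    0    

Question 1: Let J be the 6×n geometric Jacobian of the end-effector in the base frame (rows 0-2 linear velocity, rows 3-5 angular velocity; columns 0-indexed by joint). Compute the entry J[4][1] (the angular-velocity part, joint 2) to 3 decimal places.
-0.866

axis z_1 = (-0.5000,-0.8660,0.0000); lever o_n−o_1 = (-7.7231,-0.8505,0.1519)
cross product → J_v[:, 1] = (-0.1316,0.0760,-6.2631)
J_ω[:, 1] = z_1
entry J[4][1] = -0.8660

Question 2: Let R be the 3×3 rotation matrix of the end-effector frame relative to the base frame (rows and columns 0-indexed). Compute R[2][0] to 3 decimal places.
End-effector x-axis (col 0 of R) = (-0.8080,-0.5335,0.2500)
R[2][0] = 0.2500

0.250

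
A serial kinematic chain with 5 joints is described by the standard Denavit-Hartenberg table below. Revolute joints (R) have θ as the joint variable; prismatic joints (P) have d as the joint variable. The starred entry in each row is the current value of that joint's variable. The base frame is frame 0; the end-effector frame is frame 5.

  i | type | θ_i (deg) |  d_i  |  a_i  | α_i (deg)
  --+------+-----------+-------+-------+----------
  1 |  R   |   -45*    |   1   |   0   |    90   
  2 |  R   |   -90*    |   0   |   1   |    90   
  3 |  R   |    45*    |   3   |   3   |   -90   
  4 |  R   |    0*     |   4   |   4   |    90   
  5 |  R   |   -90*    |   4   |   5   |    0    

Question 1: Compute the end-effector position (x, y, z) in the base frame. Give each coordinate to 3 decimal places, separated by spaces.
after link 1: o_1 = (0.0000, 0.0000, 1.0000)
after link 2: o_2 = (0.0000, -0.0000, 0.0000)
after link 3: o_3 = (-3.6213, 0.6213, -2.1213)
after link 4: o_4 = (-7.6213, -3.3787, -2.1213)
after link 5: o_5 = (-7.9497, 1.9497, -5.6569)

-7.950 1.950 -5.657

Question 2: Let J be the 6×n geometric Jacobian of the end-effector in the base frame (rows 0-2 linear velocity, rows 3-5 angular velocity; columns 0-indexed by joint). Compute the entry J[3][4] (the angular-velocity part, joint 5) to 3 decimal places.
axis z_4 = (-0.7071,0.7071,-0.0000); lever o_n−o_4 = (-0.3284,5.3284,-3.5355)
cross product → J_v[:, 4] = (-2.5000,-2.5000,-3.5355)
J_ω[:, 4] = z_4
entry J[3][4] = -0.7071

-0.707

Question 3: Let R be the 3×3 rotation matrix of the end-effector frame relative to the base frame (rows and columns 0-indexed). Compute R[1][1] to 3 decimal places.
-0.500

End-effector y-axis (col 1 of R) = (-0.5000,-0.5000,-0.7071)
R[1][1] = -0.5000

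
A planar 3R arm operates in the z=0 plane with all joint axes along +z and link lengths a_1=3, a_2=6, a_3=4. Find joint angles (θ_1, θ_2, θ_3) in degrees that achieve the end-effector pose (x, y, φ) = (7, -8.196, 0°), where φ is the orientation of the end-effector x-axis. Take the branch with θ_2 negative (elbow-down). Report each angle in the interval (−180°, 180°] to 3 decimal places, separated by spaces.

-49.786 -30.008 79.794

wrist centre = target − a_3·(cos φ, sin φ) = (3.0000, -8.1960)
cos θ_2 = (76.1744−3²−6²)/(2·3·6) = 0.8660; θ_2 = -30.0080° (elbow-down)
β = atan2(-8.1960,3.0000) = -69.8957°; ψ = atan2(-3.0007,8.1957) = -20.1093°
θ_1 = β − ψ = -49.7865°
θ_3 = φ − θ_1 − θ_2 = 79.7944° (wrapped to (-180°,180°])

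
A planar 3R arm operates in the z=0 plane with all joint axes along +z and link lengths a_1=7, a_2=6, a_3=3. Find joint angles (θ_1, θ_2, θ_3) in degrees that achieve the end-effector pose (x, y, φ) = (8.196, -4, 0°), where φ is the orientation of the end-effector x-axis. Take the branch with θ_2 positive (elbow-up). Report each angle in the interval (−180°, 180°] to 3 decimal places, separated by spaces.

-90.001 120.001 -30.000

wrist centre = target − a_3·(cos φ, sin φ) = (5.1960, -4.0000)
cos θ_2 = (42.9984−7²−6²)/(2·7·6) = -0.5000; θ_2 = 120.0012° (elbow-up)
β = atan2(-4.0000,5.1960) = -37.5899°; ψ = atan2(5.1961,3.9999) = 52.4113°
θ_1 = β − ψ = -90.0012°
θ_3 = φ − θ_1 − θ_2 = -30.0000° (wrapped to (-180°,180°])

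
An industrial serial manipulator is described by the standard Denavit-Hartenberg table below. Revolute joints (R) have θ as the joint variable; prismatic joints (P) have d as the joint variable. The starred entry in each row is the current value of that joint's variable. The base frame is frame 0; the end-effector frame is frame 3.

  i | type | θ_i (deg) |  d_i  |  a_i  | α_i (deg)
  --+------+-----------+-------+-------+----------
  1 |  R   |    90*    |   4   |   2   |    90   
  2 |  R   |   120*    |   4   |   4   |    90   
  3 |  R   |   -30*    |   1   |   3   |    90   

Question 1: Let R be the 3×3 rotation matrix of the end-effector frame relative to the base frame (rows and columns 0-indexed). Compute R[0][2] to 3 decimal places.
-0.866

End-effector z-axis (col 2 of R) = (-0.8660,0.2500,-0.4330)
R[0][2] = -0.8660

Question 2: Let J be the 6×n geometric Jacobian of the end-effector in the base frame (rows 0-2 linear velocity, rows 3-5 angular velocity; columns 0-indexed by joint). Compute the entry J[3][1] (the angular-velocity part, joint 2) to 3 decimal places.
axis z_1 = (1.0000,-0.0000,0.0000); lever o_n−o_1 = (2.5000,-2.4330,6.2141)
cross product → J_v[:, 1] = (-0.0000,-6.2141,-2.4330)
J_ω[:, 1] = z_1
entry J[3][1] = 1.0000

1.000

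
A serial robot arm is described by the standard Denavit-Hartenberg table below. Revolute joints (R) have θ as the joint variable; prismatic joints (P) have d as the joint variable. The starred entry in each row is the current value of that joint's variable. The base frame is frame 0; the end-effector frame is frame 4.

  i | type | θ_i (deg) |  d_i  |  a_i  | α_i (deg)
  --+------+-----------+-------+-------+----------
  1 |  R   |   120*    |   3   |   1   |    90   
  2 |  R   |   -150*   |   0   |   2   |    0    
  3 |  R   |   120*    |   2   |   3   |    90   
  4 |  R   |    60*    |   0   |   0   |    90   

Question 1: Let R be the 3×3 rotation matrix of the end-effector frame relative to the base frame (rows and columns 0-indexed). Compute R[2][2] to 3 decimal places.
End-effector z-axis (col 2 of R) = (-0.8080,0.3995,-0.4330)
R[2][2] = -0.4330

-0.433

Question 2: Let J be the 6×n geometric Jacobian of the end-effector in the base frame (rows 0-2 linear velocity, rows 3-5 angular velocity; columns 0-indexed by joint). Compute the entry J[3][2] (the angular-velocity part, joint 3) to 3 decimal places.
0.866

axis z_2 = (0.8660,0.5000,0.0000); lever o_n−o_2 = (0.4330,3.2500,-1.5000)
cross product → J_v[:, 2] = (-0.7500,1.2990,2.5981)
J_ω[:, 2] = z_2
entry J[3][2] = 0.8660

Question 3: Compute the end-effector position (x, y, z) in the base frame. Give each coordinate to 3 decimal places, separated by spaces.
after link 1: o_1 = (-0.5000, 0.8660, 3.0000)
after link 2: o_2 = (0.3660, -0.6340, 2.0000)
after link 3: o_3 = (0.7990, 2.6160, 0.5000)
after link 4: o_4 = (0.7990, 2.6160, 0.5000)

0.799 2.616 0.500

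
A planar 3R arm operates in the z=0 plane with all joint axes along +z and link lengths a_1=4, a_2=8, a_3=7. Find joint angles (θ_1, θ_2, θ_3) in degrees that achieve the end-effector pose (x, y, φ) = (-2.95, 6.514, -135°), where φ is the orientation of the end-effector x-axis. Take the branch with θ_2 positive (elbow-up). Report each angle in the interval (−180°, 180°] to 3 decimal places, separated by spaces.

wrist centre = target − a_3·(cos φ, sin φ) = (1.9997, 11.4637)
cos θ_2 = (135.4165−4²−8²)/(2·4·8) = 0.8659; θ_2 = 30.0163° (elbow-up)
β = atan2(11.4637,1.9997) = 80.1048°; ψ = atan2(4.0020,10.9271) = 20.1150°
θ_1 = β − ψ = 59.9899°
θ_3 = φ − θ_1 − θ_2 = 134.9938° (wrapped to (-180°,180°])

59.990 30.016 134.994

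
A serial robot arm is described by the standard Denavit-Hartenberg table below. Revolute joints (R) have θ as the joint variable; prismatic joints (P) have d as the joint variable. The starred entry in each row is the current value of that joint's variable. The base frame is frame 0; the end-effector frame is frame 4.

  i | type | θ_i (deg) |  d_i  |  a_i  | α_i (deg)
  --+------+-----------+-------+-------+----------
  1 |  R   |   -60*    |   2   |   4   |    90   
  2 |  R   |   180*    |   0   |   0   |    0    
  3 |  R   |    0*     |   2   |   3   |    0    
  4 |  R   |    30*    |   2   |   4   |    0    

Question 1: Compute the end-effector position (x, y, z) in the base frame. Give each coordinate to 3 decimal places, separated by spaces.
after link 1: o_1 = (2.0000, -3.4641, 2.0000)
after link 2: o_2 = (2.0000, -3.4641, 2.0000)
after link 3: o_3 = (-1.2321, -1.8660, 2.0000)
after link 4: o_4 = (-4.6962, 0.1340, 0.0000)

-4.696 0.134 0.000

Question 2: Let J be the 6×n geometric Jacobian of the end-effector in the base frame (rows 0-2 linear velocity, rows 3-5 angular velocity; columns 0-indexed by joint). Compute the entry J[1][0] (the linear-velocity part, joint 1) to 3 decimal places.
-4.696

axis z_0 = ẑ; lever o_n−o_0 = (-4.6962,0.1340,0.0000)
cross product → J_v[:, 0] = (-0.1340,-4.6962,0.0000)
J_ω[:, 0] = z_0
entry J[1][0] = -4.6962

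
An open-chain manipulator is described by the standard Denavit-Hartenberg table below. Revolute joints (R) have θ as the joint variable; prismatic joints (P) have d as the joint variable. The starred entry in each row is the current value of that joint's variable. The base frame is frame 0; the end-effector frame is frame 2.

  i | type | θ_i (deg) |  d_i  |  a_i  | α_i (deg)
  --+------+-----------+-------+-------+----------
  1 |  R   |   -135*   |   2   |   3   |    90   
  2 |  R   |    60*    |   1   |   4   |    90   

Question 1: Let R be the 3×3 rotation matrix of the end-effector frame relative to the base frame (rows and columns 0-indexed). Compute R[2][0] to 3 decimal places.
End-effector x-axis (col 0 of R) = (-0.3536,-0.3536,0.8660)
R[2][0] = 0.8660

0.866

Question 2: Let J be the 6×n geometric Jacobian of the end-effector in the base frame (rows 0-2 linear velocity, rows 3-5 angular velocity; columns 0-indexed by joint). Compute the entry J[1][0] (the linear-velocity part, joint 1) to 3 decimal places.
axis z_0 = ẑ; lever o_n−o_0 = (-4.2426,-2.8284,5.4641)
cross product → J_v[:, 0] = (2.8284,-4.2426,0.0000)
J_ω[:, 0] = z_0
entry J[1][0] = -4.2426

-4.243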